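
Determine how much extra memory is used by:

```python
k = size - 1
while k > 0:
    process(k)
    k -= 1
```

Space complexity: O(1).
Only a constant amount of auxiliary storage is used; nothing grows with n.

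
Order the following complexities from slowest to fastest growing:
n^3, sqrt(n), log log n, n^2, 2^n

Ordered by growth rate: log log n < sqrt(n) < n^2 < n^3 < 2^n.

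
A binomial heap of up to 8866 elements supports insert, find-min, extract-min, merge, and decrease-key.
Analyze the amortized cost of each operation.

A binomial heap with n <= 8866 elements has at most floor(log_2 8866) + 1 = 14 trees. Using potential Phi = number of trees: Insert adds one tree, but cascading merges reduce count -- amortized O(1). Find-min reads the cached minimum pointer: O(1). Extract-min creates O(log n) new trees: O(log n). Merge combines tree lists: O(log n). Decrease-key sifts the element up its tree of height <= log n: O(log n).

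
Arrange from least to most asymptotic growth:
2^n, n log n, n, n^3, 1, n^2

Ordered by growth rate: 1 < n < n log n < n^2 < n^3 < 2^n.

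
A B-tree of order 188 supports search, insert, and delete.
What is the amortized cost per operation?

B-tree of order 188 has height O(log_188 n). Each operation traverses the tree height. Splits during insert and merges during delete are O(1) each and occur at most once per level. Total cost per operation: O(log_188 n).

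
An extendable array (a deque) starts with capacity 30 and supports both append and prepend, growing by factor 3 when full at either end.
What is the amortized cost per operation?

Growth at either end copies all elements; capacities form a geometric sequence with ratio 3, so total copy cost over n operations is O(n) (two geometric series). Amortized O(1).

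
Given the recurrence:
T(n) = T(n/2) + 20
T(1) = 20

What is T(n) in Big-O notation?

Each step divides n by 2 and adds 20. After log_2(n) steps, T(n) = O(log n).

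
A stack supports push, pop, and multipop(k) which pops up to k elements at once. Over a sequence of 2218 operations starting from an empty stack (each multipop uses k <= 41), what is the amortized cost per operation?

Each element is pushed exactly once and popped at most once (whether by pop or as part of a multipop). So the total number of individual pops over the whole sequence is at most the number of pushes, which is at most 2218. Total work <= 2 * 2218, hence O(1) amortized per operation.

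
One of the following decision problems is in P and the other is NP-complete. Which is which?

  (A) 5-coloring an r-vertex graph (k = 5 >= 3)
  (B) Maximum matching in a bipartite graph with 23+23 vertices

(A) is NP-complete: graph k-coloring for k>=3 is NP-complete by reduction from 3-SAT.
(B) is P: Hopcroft-Karp runs in O(E sqrt(V)).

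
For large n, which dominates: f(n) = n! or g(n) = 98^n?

f(n) = n! grows faster: n!/98^n -> infinity by Stirling.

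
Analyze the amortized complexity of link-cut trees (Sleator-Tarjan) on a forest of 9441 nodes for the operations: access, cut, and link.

Link-cut trees represent the forest using splay trees over preferred paths. With potential Phi = sum over nodes of log(size of virtual subtree), each access on 9441 nodes is O(log 9441) = O(log n) amortized by the splay-tree access lemma. Cut and link are O(1) plus one access.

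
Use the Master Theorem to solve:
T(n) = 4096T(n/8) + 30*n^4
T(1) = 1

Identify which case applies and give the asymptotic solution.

a=4096, b=8, f(n)=30*n^4.
log_8(4096) = 4, so n^(log_b(a)) = n^4.
f(n) = Theta(n^4), so Case 2 applies.
T(n) = Theta(n^4 log n).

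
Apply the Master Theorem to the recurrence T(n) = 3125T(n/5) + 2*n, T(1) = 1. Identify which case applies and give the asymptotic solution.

a=3125, b=5, f(n)=2*n.
log_5(3125) = 5 > 1.
Since f(n) = O(n^1) is polynomially smaller than n^5, Case 1 applies.
T(n) = Theta(n^5).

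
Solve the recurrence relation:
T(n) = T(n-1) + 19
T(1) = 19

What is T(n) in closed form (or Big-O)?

Unrolling: T(n) = T(n-1) + 19 = T(n-2) + 2*19 = ... = T(1) + (n-1)*19 = 19 + (n-1)*19 = 19n.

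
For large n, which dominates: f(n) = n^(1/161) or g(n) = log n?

f(n) = n^(1/161) grows faster: any positive power of n dominates log n.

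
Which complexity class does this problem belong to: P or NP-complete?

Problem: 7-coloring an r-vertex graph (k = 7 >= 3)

This problem is NP-complete: graph k-coloring for k>=3 is NP-complete by reduction from 3-SAT.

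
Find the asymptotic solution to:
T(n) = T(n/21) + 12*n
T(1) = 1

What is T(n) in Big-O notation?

Geometric series: 12*n*(1 + 1/21 + 1/21^2 + ...) = O(n). T(n) = O(n).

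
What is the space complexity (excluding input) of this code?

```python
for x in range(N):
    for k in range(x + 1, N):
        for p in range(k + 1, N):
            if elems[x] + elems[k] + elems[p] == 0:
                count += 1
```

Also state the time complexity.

Space complexity: O(1).
Only a constant amount of auxiliary storage is used; nothing grows with n.
Time complexity: O(n^3).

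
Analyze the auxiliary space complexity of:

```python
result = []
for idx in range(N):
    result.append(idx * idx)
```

Space complexity: O(n).
Auxiliary storage grows linearly with the input size n in the worst case.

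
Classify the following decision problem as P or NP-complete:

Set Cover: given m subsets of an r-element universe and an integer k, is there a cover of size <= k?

This problem is NP-complete: one of Karp's 21 NP-complete problems (with k part of the input).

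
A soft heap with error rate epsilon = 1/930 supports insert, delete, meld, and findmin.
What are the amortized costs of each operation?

Soft heaps (Chazelle) allow up to an epsilon = 1/930 fraction of elements to have corrupted (raised) keys. Insert is O(log(1/epsilon)) = O(log 930) amortized -- the structure maintains heap-ordered binary trees of rank bounded by O(log(1/epsilon)). Meld concatenates root lists: O(1) amortized. Delete and findmin are O(1) amortized.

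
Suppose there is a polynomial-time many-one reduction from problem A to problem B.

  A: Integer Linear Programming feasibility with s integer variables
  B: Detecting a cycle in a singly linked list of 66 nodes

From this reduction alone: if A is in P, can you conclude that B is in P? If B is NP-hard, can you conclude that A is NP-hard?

A poly-time reduction A <=_p B transfers tractability DOWN (B easy => A easy) and hardness UP (A hard => B hard), not the reverse.
From A in P, the reduction alone does NOT give B in P: any problem in P trivially reduces to SAT, yet SAT is not known to be in P.
From B NP-hard, the reduction alone does NOT give A NP-hard: again, easy problems reduce to hard ones.
(Here in fact A is NP-complete and B is in P, so no such reduction is known -- its existence would imply P = NP; the analysis concerns only what the assumed reduction would or would not let you conclude.)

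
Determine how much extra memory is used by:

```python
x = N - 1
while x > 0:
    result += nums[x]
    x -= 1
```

Space complexity: O(1).
Only a constant amount of auxiliary storage is used; nothing grows with n.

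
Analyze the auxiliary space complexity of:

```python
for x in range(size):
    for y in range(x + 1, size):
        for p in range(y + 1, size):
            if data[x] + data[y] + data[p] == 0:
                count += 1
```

Space complexity: O(1).
Only a constant amount of auxiliary storage is used; nothing grows with n.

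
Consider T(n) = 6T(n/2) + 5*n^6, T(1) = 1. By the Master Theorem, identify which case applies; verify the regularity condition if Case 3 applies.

a=6, b=2, f(n)=5*n^6.
log_2(6) = 2.585 < 6.
f(n) = Omega(n^(2.585+epsilon)) for some epsilon > 0, so Case 3 is the candidate.
Regularity: a*f(n/b) = 6*5*(n/2)^6 = (6/64)*5*n^6 <= c*f(n) with c = 6/64 < 1. Satisfied.
Case 3: T(n) = Theta(n^6).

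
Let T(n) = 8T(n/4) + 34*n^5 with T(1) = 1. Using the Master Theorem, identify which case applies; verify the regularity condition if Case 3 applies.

a=8, b=4, f(n)=34*n^5.
log_4(8) = 1.5 < 5.
f(n) = Omega(n^(1.5+epsilon)) for some epsilon > 0, so Case 3 is the candidate.
Regularity: a*f(n/b) = 8*34*(n/4)^5 = (8/1024)*34*n^5 <= c*f(n) with c = 8/1024 < 1. Satisfied.
Case 3: T(n) = Theta(n^5).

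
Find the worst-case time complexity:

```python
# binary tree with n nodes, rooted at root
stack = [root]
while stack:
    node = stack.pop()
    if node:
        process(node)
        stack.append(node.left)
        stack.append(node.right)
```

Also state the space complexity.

Time complexity: O(n).
Space complexity: O(n).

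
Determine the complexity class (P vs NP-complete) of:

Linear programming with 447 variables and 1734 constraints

This problem is in P: the ellipsoid and interior-point methods run in polynomial time.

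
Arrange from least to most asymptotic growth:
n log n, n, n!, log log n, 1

Ordered by growth rate: 1 < log log n < n < n log n < n!.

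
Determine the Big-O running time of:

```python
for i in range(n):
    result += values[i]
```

Time complexity: O(n).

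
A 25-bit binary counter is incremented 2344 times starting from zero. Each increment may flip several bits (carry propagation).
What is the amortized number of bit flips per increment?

Bit i flips on every 2^i-th increment, so over 2344 increments bit i flips floor(2344/2^i) times. Summing over i: total flips < 2 * 2344. Amortized: < 2 = O(1) per increment.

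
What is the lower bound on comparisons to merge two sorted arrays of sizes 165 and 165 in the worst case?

Adversary: with |165 - 165| <= 1 the inputs can be fully interleaved so that every adjacent pair in the merged output comes from different arrays. Then each of the 329 adjacent pairs must be directly compared, or the algorithm cannot determine their relative order. Standard merge meets this bound.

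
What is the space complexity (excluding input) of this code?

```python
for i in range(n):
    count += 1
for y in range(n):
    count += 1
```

Space complexity: O(1).
Only a constant amount of auxiliary storage is used; nothing grows with n.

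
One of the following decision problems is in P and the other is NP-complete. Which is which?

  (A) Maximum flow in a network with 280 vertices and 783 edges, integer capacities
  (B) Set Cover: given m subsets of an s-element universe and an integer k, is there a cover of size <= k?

(A) is P: Edmonds-Karp / push-relabel run in polynomial time.
(B) is NP-complete: one of Karp's 21 NP-complete problems (with k part of the input).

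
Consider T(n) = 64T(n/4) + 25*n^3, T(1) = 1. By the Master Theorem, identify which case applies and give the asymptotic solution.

a=64, b=4, f(n)=25*n^3.
log_4(64) = 3, so n^(log_b(a)) = n^3.
f(n) = Theta(n^3), so Case 2 applies.
T(n) = Theta(n^3 log n).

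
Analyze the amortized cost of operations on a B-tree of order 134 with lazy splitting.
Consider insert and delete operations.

In a B-tree of order 134, a node splits when it has 134 keys. With lazy splitting, we use potential Phi = number of full nodes + number of near-empty nodes. Each split costs O(1) but reduces potential. Between splits, at least 67 insertions must occur in that node. Amortized structural cost is O(1) per operation, plus O(log_134 n) traversal.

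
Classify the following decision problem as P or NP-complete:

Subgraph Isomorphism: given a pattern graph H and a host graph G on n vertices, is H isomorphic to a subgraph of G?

This problem is NP-complete: generalizes Clique and Hamiltonian Path (pattern size is part of the input).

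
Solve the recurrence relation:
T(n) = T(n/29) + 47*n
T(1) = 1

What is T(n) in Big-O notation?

Geometric series: 47*n*(1 + 1/29 + 1/29^2 + ...) = O(n). T(n) = O(n).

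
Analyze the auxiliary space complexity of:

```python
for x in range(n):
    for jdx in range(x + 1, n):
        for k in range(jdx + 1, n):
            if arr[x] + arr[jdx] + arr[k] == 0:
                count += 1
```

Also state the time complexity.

Space complexity: O(1).
Only a constant amount of auxiliary storage is used; nothing grows with n.
Time complexity: O(n^3).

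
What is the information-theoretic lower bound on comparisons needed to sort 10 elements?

There are 10! = 3628800 possible orderings. Each comparison gives 1 bit. We need at least ceil(log_2(3628800)) = 22 comparisons.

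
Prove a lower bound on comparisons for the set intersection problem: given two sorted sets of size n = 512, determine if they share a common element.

For two sorted arrays of size n = 512, any correct algorithm must examine Omega(n) elements. If fewer are examined, an adversary places a common element in an unexamined gap. A merge-based scan achieves O(n), so the bound is tight.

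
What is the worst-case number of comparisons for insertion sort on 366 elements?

Insertion sort on reverse-sorted input: 1 + 2 + ... + (366-1) = 66795 comparisons.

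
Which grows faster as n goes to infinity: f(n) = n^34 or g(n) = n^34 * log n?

g(n) = n^34 * log n grows faster: extra log n factor -> infinity.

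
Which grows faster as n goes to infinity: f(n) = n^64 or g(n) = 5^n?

g(n) = 5^n grows faster: any exponential with base > 1 dominates every polynomial.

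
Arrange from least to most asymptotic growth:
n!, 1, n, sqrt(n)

Ordered by growth rate: 1 < sqrt(n) < n < n!.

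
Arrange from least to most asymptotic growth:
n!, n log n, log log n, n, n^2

Ordered by growth rate: log log n < n < n log n < n^2 < n!.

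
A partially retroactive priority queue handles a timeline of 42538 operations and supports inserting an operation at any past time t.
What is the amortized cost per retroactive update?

Partially retroactive priority queues (Demaine-Iacono-Langerman) allow updates at past times with queries only at the present. With a balanced BST over the m = 42538 timeline events tracking bridges, each retroactive insert or delete is O(log m) amortized.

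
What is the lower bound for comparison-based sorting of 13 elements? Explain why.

A comparison-based sorting algorithm corresponds to a decision tree. With 13! possible permutations, the tree has 13! leaves. The height is at least log_2(13!) = Omega(n log n) by Stirling's approximation.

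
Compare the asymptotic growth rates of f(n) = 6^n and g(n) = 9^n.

g(n) = 9^n grows faster: (9/6)^n -> infinity since 9/6 > 1.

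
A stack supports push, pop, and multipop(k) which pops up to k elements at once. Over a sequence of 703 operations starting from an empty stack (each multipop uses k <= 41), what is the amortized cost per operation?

Each element is pushed exactly once and popped at most once (whether by pop or as part of a multipop). So the total number of individual pops over the whole sequence is at most the number of pushes, which is at most 703. Total work <= 2 * 703, hence O(1) amortized per operation.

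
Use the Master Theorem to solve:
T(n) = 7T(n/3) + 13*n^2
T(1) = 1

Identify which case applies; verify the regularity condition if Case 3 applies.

a=7, b=3, f(n)=13*n^2.
log_3(7) = 1.771 < 2.
f(n) = Omega(n^(1.771+epsilon)) for some epsilon > 0, so Case 3 is the candidate.
Regularity: a*f(n/b) = 7*13*(n/3)^2 = (7/9)*13*n^2 <= c*f(n) with c = 7/9 < 1. Satisfied.
Case 3: T(n) = Theta(n^2).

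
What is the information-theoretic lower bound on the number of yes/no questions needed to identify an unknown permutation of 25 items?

There are 25! = 15511210043330985984000000 permutations. Each yes/no question gives at most 1 bit, so at least ceil(log_2(15511210043330985984000000)) = 84 questions are needed.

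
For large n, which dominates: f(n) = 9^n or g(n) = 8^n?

f(n) = 9^n grows faster: (9/8)^n -> infinity since 9/8 > 1.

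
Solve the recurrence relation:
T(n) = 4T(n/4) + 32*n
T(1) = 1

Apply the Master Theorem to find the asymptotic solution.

a=4, b=4, f(n)=32*n. log_4(4) = 1. Case 2: T(n) = O(n log n).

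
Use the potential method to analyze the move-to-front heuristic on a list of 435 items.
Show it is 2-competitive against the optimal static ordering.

Let Phi = number of inversions between the MTF list and the optimal static list (0 <= Phi <= C(435,2)). Accessing an element at MTF position k and optimal position j: the move-to-front destroys all k-1 inversions in front of it that are not in front in optimal (>= k-j of them) and creates at most j-1 new ones. Amortized cost <= k + (j-1) - (k-j) = 2j - 1 <= 2 * optimal cost.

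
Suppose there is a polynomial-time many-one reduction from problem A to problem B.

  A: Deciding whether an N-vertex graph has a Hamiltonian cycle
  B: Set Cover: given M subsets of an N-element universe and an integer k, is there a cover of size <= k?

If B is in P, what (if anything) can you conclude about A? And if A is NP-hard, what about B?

A poly-time reduction A <=_p B means any A-instance can be transformed to a B-instance in poly time.
If B is in P: compose the reduction with B's poly-time algorithm to solve A in poly time, so A is in P.
If A is NP-hard: every NP problem reduces to A, which reduces to B; composing reductions, every NP problem reduces to B, so B is NP-hard.
(Here in fact A is NP-complete and B is NP-complete.)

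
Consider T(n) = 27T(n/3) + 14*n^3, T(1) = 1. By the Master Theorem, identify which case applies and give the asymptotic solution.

a=27, b=3, f(n)=14*n^3.
log_3(27) = 3, so n^(log_b(a)) = n^3.
f(n) = Theta(n^3), so Case 2 applies.
T(n) = Theta(n^3 log n).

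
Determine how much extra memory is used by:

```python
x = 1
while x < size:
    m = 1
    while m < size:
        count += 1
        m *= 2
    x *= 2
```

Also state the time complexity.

Space complexity: O(1).
Only a constant amount of auxiliary storage is used; nothing grows with n.
Time complexity: O(log^2 n).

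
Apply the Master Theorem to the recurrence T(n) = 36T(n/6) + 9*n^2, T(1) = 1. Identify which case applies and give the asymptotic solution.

a=36, b=6, f(n)=9*n^2.
log_6(36) = 2, so n^(log_b(a)) = n^2.
f(n) = Theta(n^2), so Case 2 applies.
T(n) = Theta(n^2 log n).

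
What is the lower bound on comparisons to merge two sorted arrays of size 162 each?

To merge two sorted arrays of size 162, we need at least 323 comparisons in the worst case. An adversary can force every element to be compared.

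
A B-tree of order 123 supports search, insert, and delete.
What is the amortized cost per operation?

B-tree of order 123 has height O(log_123 n). Each operation traverses the tree height. Splits during insert and merges during delete are O(1) each and occur at most once per level. Total cost per operation: O(log_123 n).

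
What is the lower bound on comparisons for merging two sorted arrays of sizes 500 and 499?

Adversary argument: with sizes 500 and 499 (differing by at most 1), interleave the two arrays so that every consecutive pair in the output comes from different inputs. Then each of the 998 adjacent output pairs must be directly compared, or the algorithm cannot determine their relative order. So 998 comparisons are necessary; standard merge achieves this.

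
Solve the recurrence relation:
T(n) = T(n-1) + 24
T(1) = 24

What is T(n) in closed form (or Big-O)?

Unrolling: T(n) = T(n-1) + 24 = T(n-2) + 2*24 = ... = T(1) + (n-1)*24 = 24 + (n-1)*24 = 24n.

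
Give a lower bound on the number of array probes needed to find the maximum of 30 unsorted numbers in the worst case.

Adversary: any unprobed cell could hold a value larger than everything seen so far. If fewer than 30 cells are probed, the adversary places the max in an unprobed cell. So all 30 cells must be examined; together with 30-1 comparisons this is tight.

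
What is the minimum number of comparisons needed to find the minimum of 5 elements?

Finding the minimum requires 4 comparisons, identical reasoning to finding the maximum. Each comparison eliminates one candidate.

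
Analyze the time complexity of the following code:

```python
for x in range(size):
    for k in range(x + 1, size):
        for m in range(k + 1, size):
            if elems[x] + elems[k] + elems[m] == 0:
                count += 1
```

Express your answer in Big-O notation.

Time complexity: O(n^3).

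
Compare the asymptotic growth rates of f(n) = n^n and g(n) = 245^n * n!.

g(n) = 245^n * n! grows faster: by Stirling n! ~ sqrt(2 pi n)(n/e)^n, so 245^n n! / n^n ~ (245/e)^n sqrt(2 pi n) -> infinity since 245/e > 1.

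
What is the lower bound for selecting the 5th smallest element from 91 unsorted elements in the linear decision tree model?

Selecting the 5th smallest of 91 elements requires Omega(n) comparisons. Every element must be compared at least once. The BFPRT algorithm achieves O(n), making this tight.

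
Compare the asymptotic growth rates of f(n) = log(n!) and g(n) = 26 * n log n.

f(n) = log(n!) and g(n) = 26 * n log n are Theta of each other: Stirling: log(n!) = n log n - n + O(log n) = Theta(n log n); the constant 26 doesn't change the Theta class.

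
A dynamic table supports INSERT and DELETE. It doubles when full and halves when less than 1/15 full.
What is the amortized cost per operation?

Using potential function Phi = |2*num_items - table_size| when load > 1/2, and Phi = table_size/2 - num_items otherwise. The gap of 1/15 vs 1/2 for shrinking prevents thrashing. Both insert and delete have O(1) amortized cost.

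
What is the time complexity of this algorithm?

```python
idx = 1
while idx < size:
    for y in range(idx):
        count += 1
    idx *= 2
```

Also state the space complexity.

Time complexity: O(n).
Space complexity: O(1).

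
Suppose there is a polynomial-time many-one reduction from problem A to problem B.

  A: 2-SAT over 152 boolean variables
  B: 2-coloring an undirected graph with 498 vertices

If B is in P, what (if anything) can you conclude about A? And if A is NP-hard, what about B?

A poly-time reduction A <=_p B means any A-instance can be transformed to a B-instance in poly time.
If B is in P: compose the reduction with B's poly-time algorithm to solve A in poly time, so A is in P.
If A is NP-hard: every NP problem reduces to A, which reduces to B; composing reductions, every NP problem reduces to B, so B is NP-hard.
(Here in fact A is P and B is P.)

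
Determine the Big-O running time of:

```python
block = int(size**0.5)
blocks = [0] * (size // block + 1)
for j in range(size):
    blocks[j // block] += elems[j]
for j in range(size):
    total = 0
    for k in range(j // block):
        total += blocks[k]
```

Time complexity: O(n * sqrt(n)).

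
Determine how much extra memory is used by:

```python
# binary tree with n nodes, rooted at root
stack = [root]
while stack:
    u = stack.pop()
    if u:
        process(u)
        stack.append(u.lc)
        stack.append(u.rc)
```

Space complexity: O(n).
Auxiliary storage grows linearly with the input size n in the worst case.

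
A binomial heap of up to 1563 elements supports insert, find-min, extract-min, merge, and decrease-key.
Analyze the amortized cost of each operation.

A binomial heap with n <= 1563 elements has at most floor(log_2 1563) + 1 = 11 trees. Using potential Phi = number of trees: Insert adds one tree, but cascading merges reduce count -- amortized O(1). Find-min reads the cached minimum pointer: O(1). Extract-min creates O(log n) new trees: O(log n). Merge combines tree lists: O(log n). Decrease-key sifts the element up its tree of height <= log n: O(log n).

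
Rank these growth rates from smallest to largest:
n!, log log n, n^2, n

Ordered by growth rate: log log n < n < n^2 < n!.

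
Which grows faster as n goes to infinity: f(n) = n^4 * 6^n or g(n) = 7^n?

g(n) = 7^n grows faster: 7^n / (n^4 6^n) = (7/6)^n / n^4 -> infinity since 7/6 > 1.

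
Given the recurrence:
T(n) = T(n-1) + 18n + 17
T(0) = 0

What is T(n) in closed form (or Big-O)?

Dominant term in sum is 18*sum(i, i=1..n) = 18*n*(n+1)/2 = O(n^2).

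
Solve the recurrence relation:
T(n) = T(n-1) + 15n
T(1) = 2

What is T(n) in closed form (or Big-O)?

Unrolling: T(n) = 2 + 15*(2 + 3 + ... + n) = 2 + 15*(n(n+1)/2 - 1) = O(n^2).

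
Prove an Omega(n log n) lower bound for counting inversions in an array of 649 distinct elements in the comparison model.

Decision-tree argument: at any leaf, the comparisons made (with transitivity) must totally order all 649 elements -- otherwise some pair (i,j) is unordered, and an adversary can present two inputs agreeing on every comparison made but with that pair flipped, changing the inversion count by 1, so the leaf's output is wrong on one of them. Hence the tree has >= 649! leaves and height >= log_2(649!) = Omega(n log n). Modified merge sort achieves O(n log n).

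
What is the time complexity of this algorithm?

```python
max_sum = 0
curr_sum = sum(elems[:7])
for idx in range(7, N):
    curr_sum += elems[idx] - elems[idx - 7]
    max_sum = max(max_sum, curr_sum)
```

Time complexity: O(n).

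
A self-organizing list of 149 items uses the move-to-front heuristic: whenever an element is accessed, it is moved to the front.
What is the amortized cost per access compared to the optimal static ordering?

With potential Phi = number of inversions between the MTF list and the optimal static list (at most C(149,2)), each access has amortized cost at most 2 * (cost under optimal static ordering). This is the move-to-front 2-competitiveness result.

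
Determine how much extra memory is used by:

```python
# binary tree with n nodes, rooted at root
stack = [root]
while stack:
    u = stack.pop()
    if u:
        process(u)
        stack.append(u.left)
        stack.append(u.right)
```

Space complexity: O(n).
Auxiliary storage grows linearly with the input size n in the worst case.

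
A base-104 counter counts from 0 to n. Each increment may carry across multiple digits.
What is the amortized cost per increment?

Digit at position i changes every 104^i increments. Total digit changes over n increments: n * 104/(104-1) = O(n). Amortized: O(1).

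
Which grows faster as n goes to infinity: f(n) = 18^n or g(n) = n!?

g(n) = n! grows faster: n!/18^n -> infinity by Stirling.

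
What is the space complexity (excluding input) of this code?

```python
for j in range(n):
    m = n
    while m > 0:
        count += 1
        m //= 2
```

Space complexity: O(1).
Only a constant amount of auxiliary storage is used; nothing grows with n.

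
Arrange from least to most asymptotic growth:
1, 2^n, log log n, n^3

Ordered by growth rate: 1 < log log n < n^3 < 2^n.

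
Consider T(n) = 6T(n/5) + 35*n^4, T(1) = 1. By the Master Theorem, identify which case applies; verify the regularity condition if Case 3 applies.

a=6, b=5, f(n)=35*n^4.
log_5(6) = 1.113 < 4.
f(n) = Omega(n^(1.113+epsilon)) for some epsilon > 0, so Case 3 is the candidate.
Regularity: a*f(n/b) = 6*35*(n/5)^4 = (6/625)*35*n^4 <= c*f(n) with c = 6/625 < 1. Satisfied.
Case 3: T(n) = Theta(n^4).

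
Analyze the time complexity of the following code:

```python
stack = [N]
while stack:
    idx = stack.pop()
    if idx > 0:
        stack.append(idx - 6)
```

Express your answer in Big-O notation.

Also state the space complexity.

Time complexity: O(n).
Space complexity: O(1).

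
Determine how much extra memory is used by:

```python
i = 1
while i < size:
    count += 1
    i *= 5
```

Space complexity: O(1).
Only a constant amount of auxiliary storage is used; nothing grows with n.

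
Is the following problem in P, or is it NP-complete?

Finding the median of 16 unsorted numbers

This problem is in P: linear-time selection (median-of-medians) runs in O(n).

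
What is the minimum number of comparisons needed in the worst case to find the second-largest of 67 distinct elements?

Lower bound: finding the max needs 67-1 comparisons. By the adversary weight-doubling argument, the max must personally win >= ceil(log_2(67)) = 7 comparisons; the 2nd-largest is among those 7 losers, needing 7-1 more comparisons. Total >= 67-1 + 7-1 = 72. A balanced knockout tournament achieves this.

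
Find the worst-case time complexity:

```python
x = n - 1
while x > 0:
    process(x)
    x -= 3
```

Time complexity: O(n).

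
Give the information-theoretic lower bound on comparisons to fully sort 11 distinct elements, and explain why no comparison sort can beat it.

A comparison sort is a binary decision tree whose leaves are the 11! = 39916800 possible output permutations. A binary tree with L leaves has height >= ceil(log_2(L)). So any comparison sort needs >= ceil(log_2(11!)) = 26 comparisons in the worst case.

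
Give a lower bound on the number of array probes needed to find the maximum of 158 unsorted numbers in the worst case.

Adversary: any unprobed cell could hold a value larger than everything seen so far. If fewer than 158 cells are probed, the adversary places the max in an unprobed cell. So all 158 cells must be examined; together with 158-1 comparisons this is tight.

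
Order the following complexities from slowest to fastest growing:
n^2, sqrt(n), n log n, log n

Ordered by growth rate: log n < sqrt(n) < n log n < n^2.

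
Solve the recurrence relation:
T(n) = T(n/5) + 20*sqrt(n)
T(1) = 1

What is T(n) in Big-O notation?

Each level contributes sqrt(n/5^k). Geometric series with ratio 1/sqrt(5) < 1 sums to O(sqrt(n)).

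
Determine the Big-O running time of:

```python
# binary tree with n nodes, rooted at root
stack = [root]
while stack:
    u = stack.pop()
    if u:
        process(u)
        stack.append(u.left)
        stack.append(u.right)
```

Time complexity: O(n).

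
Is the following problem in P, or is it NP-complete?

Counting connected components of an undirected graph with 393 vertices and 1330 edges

This problem is in P: BFS/DFS visits each vertex and edge once: O(V+E).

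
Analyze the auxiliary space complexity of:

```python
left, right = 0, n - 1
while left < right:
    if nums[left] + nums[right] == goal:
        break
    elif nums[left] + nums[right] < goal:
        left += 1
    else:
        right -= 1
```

Space complexity: O(1).
Only a constant amount of auxiliary storage is used; nothing grows with n.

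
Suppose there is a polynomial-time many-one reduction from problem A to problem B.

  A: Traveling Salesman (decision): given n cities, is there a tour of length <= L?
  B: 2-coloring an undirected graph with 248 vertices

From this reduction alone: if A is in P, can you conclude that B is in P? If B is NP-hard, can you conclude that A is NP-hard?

A poly-time reduction A <=_p B transfers tractability DOWN (B easy => A easy) and hardness UP (A hard => B hard), not the reverse.
From A in P, the reduction alone does NOT give B in P: any problem in P trivially reduces to SAT, yet SAT is not known to be in P.
From B NP-hard, the reduction alone does NOT give A NP-hard: again, easy problems reduce to hard ones.
(Here in fact A is NP-complete and B is in P, so no such reduction is known -- its existence would imply P = NP; the analysis concerns only what the assumed reduction would or would not let you conclude.)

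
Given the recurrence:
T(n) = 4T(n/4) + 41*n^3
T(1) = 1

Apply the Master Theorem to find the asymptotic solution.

a=4, b=4, f(n)=41*n^3. log_4(4) = 1 < 3. Case 3: T(n) = O(n^3).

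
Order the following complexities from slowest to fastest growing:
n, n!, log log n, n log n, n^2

Ordered by growth rate: log log n < n < n log n < n^2 < n!.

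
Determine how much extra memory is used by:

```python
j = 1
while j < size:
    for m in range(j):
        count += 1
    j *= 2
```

Space complexity: O(1).
Only a constant amount of auxiliary storage is used; nothing grows with n.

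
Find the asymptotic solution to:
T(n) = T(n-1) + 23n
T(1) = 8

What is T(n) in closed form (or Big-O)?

Unrolling: T(n) = 8 + 23*(2 + 3 + ... + n) = 8 + 23*(n(n+1)/2 - 1) = O(n^2).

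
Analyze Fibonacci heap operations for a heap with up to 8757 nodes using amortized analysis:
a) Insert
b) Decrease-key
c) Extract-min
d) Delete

Fibonacci heaps use lazy consolidation. Potential function Phi = t + 2m (t = number of trees, m = marked nodes).
- Insert: O(1) actual, Delta Phi = +1 (one new tree) => O(1) amortized.
- Decrease-key: with c cascading cuts, actual cost is O(c); Delta Phi <= c - 2(c-1) + 2 = 4 - c (c new trees; >= c-1 marks cleared; <= 1 new mark). Amortized O(c) + (4 - c) = O(1).
- Extract-min: O(D(n) + t) actual; consolidation drops t to <= D(n)+1, so Delta Phi pays for the t term. D(n) = O(log n) for n = 8757 => O(log n) amortized.
- Delete: decrease-key to -inf then extract-min = O(log n).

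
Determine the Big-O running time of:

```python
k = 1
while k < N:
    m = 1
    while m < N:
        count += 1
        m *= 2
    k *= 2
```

Time complexity: O(log^2 n).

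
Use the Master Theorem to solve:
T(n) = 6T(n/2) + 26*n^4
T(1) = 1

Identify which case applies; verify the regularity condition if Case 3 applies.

a=6, b=2, f(n)=26*n^4.
log_2(6) = 2.585 < 4.
f(n) = Omega(n^(2.585+epsilon)) for some epsilon > 0, so Case 3 is the candidate.
Regularity: a*f(n/b) = 6*26*(n/2)^4 = (6/16)*26*n^4 <= c*f(n) with c = 6/16 < 1. Satisfied.
Case 3: T(n) = Theta(n^4).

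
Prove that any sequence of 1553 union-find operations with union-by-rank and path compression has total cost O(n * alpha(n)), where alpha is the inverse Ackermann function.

Using Tarjan's analysis with rank-based potential function. Union-by-rank keeps tree height O(log n). Path compression flattens paths during find. For n = 1553 operations, total cost is O(n * alpha(n)), effectively O(n) since alpha grows incredibly slowly.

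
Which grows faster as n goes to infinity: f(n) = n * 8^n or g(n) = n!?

g(n) = n! grows faster: by Stirling n! ~ (n/e)^n sqrt(2*pi*n); (n/e)^n eventually dominates n * 8^n.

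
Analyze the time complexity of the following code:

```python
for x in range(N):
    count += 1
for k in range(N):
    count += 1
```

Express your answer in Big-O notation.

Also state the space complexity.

Time complexity: O(n).
Space complexity: O(1).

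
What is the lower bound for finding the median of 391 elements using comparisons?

To find the median of 391 elements, every element must be compared at least once, so the lower bound is Omega(n). The BFPRT algorithm achieves O(n), making this tight.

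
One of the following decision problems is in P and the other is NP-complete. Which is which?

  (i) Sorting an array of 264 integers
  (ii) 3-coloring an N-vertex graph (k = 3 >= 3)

(i) is P: merge sort runs in O(n log n).
(ii) is NP-complete: graph k-coloring for k>=3 is NP-complete by reduction from 3-SAT.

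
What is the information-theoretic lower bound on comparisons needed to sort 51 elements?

There are 51! = 1551118753287382280224243016469303211063259720016986112000000000000 possible orderings. Each comparison gives 1 bit. We need at least ceil(log_2(1551118753287382280224243016469303211063259720016986112000000000000)) = 220 comparisons.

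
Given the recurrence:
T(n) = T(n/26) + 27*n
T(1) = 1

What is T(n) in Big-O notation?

Geometric series: 27*n*(1 + 1/26 + 1/26^2 + ...) = O(n). T(n) = O(n).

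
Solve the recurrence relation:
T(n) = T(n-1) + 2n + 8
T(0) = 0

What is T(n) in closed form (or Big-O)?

Dominant term in sum is 2*sum(i, i=1..n) = 2*n*(n+1)/2 = O(n^2).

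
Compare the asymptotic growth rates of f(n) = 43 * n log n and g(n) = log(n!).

f(n) = 43 * n log n and g(n) = log(n!) are Theta of each other: Stirling: log(n!) = n log n - n + O(log n) = Theta(n log n); the constant 43 doesn't change the Theta class.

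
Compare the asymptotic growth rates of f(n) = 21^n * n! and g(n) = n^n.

f(n) = 21^n * n! grows faster: by Stirling n! ~ sqrt(2 pi n)(n/e)^n, so 21^n n! / n^n ~ (21/e)^n sqrt(2 pi n) -> infinity since 21/e > 1.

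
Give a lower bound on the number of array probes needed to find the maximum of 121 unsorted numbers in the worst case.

Adversary: any unprobed cell could hold a value larger than everything seen so far. If fewer than 121 cells are probed, the adversary places the max in an unprobed cell. So all 121 cells must be examined; together with 121-1 comparisons this is tight.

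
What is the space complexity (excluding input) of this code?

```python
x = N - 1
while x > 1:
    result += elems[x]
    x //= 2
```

Space complexity: O(1).
Only a constant amount of auxiliary storage is used; nothing grows with n.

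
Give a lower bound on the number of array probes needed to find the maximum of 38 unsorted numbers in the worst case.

Adversary: any unprobed cell could hold a value larger than everything seen so far. If fewer than 38 cells are probed, the adversary places the max in an unprobed cell. So all 38 cells must be examined; together with 38-1 comparisons this is tight.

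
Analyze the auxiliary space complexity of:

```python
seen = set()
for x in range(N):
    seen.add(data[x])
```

Space complexity: O(n).
Auxiliary storage grows linearly with the input size n in the worst case.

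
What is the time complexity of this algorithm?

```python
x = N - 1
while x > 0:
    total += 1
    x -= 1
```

Time complexity: O(n).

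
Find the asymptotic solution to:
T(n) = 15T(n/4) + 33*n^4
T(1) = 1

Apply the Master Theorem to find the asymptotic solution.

a=15, b=4, f(n)=33*n^4. log_4(15) = 1.953 < 4. Case 3: T(n) = O(n^4).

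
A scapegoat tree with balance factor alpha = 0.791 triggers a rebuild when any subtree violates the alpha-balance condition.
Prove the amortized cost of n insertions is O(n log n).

Define potential Phi = c * sum of |size(left(v)) - size(right(v))| over all nodes. An insertion at depth d costs O(d) = O(log n) and increases Phi by O(log n). When a rebuild of subtree of size s occurs, it costs O(s) but reduces Phi by Omega(s). With alpha = 0.791, between rebuilds Omega(s) insertions must occur. Amortized cost per insertion: O(log n).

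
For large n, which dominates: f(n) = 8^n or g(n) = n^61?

f(n) = 8^n grows faster: any exponential with base > 1 dominates every polynomial.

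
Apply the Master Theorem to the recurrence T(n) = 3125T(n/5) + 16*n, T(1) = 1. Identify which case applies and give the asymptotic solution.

a=3125, b=5, f(n)=16*n.
log_5(3125) = 5 > 1.
Since f(n) = O(n^1) is polynomially smaller than n^5, Case 1 applies.
T(n) = Theta(n^5).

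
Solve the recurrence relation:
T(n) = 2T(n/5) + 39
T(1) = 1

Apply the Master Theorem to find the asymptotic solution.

a=2, b=5, f(n)=39. log_5(2) = 0.4307. Case 1 of Master Theorem: T(n) = O(n^0.4307).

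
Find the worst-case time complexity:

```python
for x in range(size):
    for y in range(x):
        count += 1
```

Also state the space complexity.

Time complexity: O(n^2).
Space complexity: O(1).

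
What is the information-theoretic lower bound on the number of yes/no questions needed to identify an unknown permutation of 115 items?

There are 115! = 292509369349301569068815180481773552003419272043053514672100535242441942363589054622883930786268803187059211939585703515345785120071002251720730101703194015956992000000000000000000000000000 permutations. Each yes/no question gives at most 1 bit, so at least ceil(log_2(292509369349301569068815180481773552003419272043053514672100535242441942363589054622883930786268803187059211939585703515345785120071002251720730101703194015956992000000000000000000000000000)) = 627 questions are needed.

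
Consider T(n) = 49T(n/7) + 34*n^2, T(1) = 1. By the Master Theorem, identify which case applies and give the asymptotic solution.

a=49, b=7, f(n)=34*n^2.
log_7(49) = 2, so n^(log_b(a)) = n^2.
f(n) = Theta(n^2), so Case 2 applies.
T(n) = Theta(n^2 log n).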